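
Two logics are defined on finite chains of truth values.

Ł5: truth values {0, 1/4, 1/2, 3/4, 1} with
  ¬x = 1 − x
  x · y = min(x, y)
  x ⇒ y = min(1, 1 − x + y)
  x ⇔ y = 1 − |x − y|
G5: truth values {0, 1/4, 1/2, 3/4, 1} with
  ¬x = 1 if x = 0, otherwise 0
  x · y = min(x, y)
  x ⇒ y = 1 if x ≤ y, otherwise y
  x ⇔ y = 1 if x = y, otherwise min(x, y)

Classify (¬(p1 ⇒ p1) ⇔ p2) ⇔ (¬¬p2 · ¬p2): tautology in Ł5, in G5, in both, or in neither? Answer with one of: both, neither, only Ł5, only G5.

neither

In Ł5: at p1 = 0, p2 = 0 the value is 0 — not a tautology.
In G5: at p1 = 0, p2 = 0 the value is 0 — not a tautology.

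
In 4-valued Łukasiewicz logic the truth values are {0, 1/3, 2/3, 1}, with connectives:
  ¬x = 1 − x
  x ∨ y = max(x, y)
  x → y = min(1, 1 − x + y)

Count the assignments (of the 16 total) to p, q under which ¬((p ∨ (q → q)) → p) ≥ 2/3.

p = 0, q = 0 ↦ 1  ≥
p = 0, q = 1/3 ↦ 1  ≥
p = 0, q = 2/3 ↦ 1  ≥
p = 0, q = 1 ↦ 1  ≥
p = 1/3, q = 0 ↦ 2/3  ≥
p = 1/3, q = 1/3 ↦ 2/3  ≥
p = 1/3, q = 2/3 ↦ 2/3  ≥
p = 1/3, q = 1 ↦ 2/3  ≥
p = 2/3, q = 0 ↦ 1/3  <
p = 2/3, q = 1/3 ↦ 1/3  <
p = 2/3, q = 2/3 ↦ 1/3  <
p = 2/3, q = 1 ↦ 1/3  <
p = 1, q = 0 ↦ 0  <
p = 1, q = 1/3 ↦ 0  <
p = 1, q = 2/3 ↦ 0  <
p = 1, q = 1 ↦ 0  <
So 8 of the 16 assignments meet the threshold.

8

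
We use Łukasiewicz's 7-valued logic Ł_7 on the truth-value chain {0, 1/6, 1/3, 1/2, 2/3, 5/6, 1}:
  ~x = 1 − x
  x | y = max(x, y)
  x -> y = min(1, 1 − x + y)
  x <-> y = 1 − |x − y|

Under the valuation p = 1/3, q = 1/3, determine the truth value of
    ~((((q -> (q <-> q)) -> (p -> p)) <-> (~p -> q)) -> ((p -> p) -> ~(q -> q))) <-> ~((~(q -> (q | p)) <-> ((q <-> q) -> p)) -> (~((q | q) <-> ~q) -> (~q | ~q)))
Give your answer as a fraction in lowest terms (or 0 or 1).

q <-> q = 1/3 <-> 1/3 = 1
q -> (q <-> q) = 1/3 -> 1 = 1
p -> p = 1/3 -> 1/3 = 1
(q -> (q <-> q)) -> (p -> p) = 1 -> 1 = 1
~p = ~1/3 = 2/3
~p -> q = 2/3 -> 1/3 = 2/3
((q -> (q <-> q)) -> (p -> p)) <-> (~p -> q) = 1 <-> 2/3 = 2/3
p -> p = 1/3 -> 1/3 = 1
q -> q = 1/3 -> 1/3 = 1
~(q -> q) = ~1 = 0
(p -> p) -> ~(q -> q) = 1 -> 0 = 0
(((q -> (q <-> q)) -> (p -> p)) <-> (~p -> q)) -> ((p -> p) -> ~(q -> q)) = 2/3 -> 0 = 1/3
~((((q -> (q <-> q)) -> (p -> p)) <-> (~p -> q)) -> ((p -> p) -> ~(q -> q))) = ~1/3 = 2/3
q | p = 1/3 | 1/3 = 1/3
q -> (q | p) = 1/3 -> 1/3 = 1
~(q -> (q | p)) = ~1 = 0
q <-> q = 1/3 <-> 1/3 = 1
(q <-> q) -> p = 1 -> 1/3 = 1/3
~(q -> (q | p)) <-> ((q <-> q) -> p) = 0 <-> 1/3 = 2/3
q | q = 1/3 | 1/3 = 1/3
~q = ~1/3 = 2/3
(q | q) <-> ~q = 1/3 <-> 2/3 = 2/3
~((q | q) <-> ~q) = ~2/3 = 1/3
~q = ~1/3 = 2/3
~q = ~1/3 = 2/3
~q | ~q = 2/3 | 2/3 = 2/3
~((q | q) <-> ~q) -> (~q | ~q) = 1/3 -> 2/3 = 1
(~(q -> (q | p)) <-> ((q <-> q) -> p)) -> (~((q | q) <-> ~q) -> (~q | ~q)) = 2/3 -> 1 = 1
~((~(q -> (q | p)) <-> ((q <-> q) -> p)) -> (~((q | q) <-> ~q) -> (~q | ~q))) = ~1 = 0
~((((q -> (q <-> q)) -> (p -> p)) <-> (~p -> q)) -> ((p -> p) -> ~(q -> q))) <-> ~((~(q -> (q | p)) <-> ((q <-> q) -> p)) -> (~((q | q) <-> ~q) -> (~q | ~q))) = 2/3 <-> 0 = 1/3

1/3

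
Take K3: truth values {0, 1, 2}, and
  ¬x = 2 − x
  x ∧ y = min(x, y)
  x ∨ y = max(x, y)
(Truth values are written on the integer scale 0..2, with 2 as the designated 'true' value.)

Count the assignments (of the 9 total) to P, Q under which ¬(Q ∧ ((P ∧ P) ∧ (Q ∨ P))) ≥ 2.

P = 0, Q = 0 ↦ 2  ≥
P = 0, Q = 1 ↦ 2  ≥
P = 0, Q = 2 ↦ 2  ≥
P = 1, Q = 0 ↦ 2  ≥
P = 1, Q = 1 ↦ 1  <
P = 1, Q = 2 ↦ 1  <
P = 2, Q = 0 ↦ 2  ≥
P = 2, Q = 1 ↦ 1  <
P = 2, Q = 2 ↦ 0  <
So 5 of the 9 assignments meet the threshold.

5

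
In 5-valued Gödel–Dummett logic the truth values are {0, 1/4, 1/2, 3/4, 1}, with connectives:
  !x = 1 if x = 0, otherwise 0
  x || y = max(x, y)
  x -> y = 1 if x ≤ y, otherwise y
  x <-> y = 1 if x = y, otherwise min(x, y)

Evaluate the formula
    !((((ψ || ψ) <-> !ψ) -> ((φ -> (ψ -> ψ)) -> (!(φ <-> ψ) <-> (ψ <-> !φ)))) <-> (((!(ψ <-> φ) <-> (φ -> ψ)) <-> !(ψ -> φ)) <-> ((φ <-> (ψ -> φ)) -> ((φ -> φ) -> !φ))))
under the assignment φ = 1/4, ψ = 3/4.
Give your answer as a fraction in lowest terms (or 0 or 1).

ψ || ψ = 3/4 || 3/4 = 3/4
!ψ = !3/4 = 0
(ψ || ψ) <-> !ψ = 3/4 <-> 0 = 0
ψ -> ψ = 3/4 -> 3/4 = 1
φ -> (ψ -> ψ) = 1/4 -> 1 = 1
φ <-> ψ = 1/4 <-> 3/4 = 1/4
!(φ <-> ψ) = !1/4 = 0
!φ = !1/4 = 0
ψ <-> !φ = 3/4 <-> 0 = 0
!(φ <-> ψ) <-> (ψ <-> !φ) = 0 <-> 0 = 1
(φ -> (ψ -> ψ)) -> (!(φ <-> ψ) <-> (ψ <-> !φ)) = 1 -> 1 = 1
((ψ || ψ) <-> !ψ) -> ((φ -> (ψ -> ψ)) -> (!(φ <-> ψ) <-> (ψ <-> !φ))) = 0 -> 1 = 1
ψ <-> φ = 3/4 <-> 1/4 = 1/4
!(ψ <-> φ) = !1/4 = 0
φ -> ψ = 1/4 -> 3/4 = 1
!(ψ <-> φ) <-> (φ -> ψ) = 0 <-> 1 = 0
ψ -> φ = 3/4 -> 1/4 = 1/4
!(ψ -> φ) = !1/4 = 0
(!(ψ <-> φ) <-> (φ -> ψ)) <-> !(ψ -> φ) = 0 <-> 0 = 1
ψ -> φ = 3/4 -> 1/4 = 1/4
φ <-> (ψ -> φ) = 1/4 <-> 1/4 = 1
φ -> φ = 1/4 -> 1/4 = 1
!φ = !1/4 = 0
(φ -> φ) -> !φ = 1 -> 0 = 0
(φ <-> (ψ -> φ)) -> ((φ -> φ) -> !φ) = 1 -> 0 = 0
((!(ψ <-> φ) <-> (φ -> ψ)) <-> !(ψ -> φ)) <-> ((φ <-> (ψ -> φ)) -> ((φ -> φ) -> !φ)) = 1 <-> 0 = 0
(((ψ || ψ) <-> !ψ) -> ((φ -> (ψ -> ψ)) -> (!(φ <-> ψ) <-> (ψ <-> !φ)))) <-> (((!(ψ <-> φ) <-> (φ -> ψ)) <-> !(ψ -> φ)) <-> ((φ <-> (ψ -> φ)) -> ((φ -> φ) -> !φ))) = 1 <-> 0 = 0
!((((ψ || ψ) <-> !ψ) -> ((φ -> (ψ -> ψ)) -> (!(φ <-> ψ) <-> (ψ <-> !φ)))) <-> (((!(ψ <-> φ) <-> (φ -> ψ)) <-> !(ψ -> φ)) <-> ((φ <-> (ψ -> φ)) -> ((φ -> φ) -> !φ)))) = !0 = 1

1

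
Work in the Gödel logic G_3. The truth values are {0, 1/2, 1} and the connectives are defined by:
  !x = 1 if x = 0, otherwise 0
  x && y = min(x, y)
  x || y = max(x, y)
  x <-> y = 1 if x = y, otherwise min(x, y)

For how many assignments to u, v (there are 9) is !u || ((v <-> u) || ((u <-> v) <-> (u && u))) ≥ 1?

u = 0, v = 0 ↦ 1  ≥
u = 0, v = 1/2 ↦ 1  ≥
u = 0, v = 1 ↦ 1  ≥
u = 1/2, v = 0 ↦ 0  <
u = 1/2, v = 1/2 ↦ 1  ≥
u = 1/2, v = 1 ↦ 1  ≥
u = 1, v = 0 ↦ 0  <
u = 1, v = 1/2 ↦ 1/2  <
u = 1, v = 1 ↦ 1  ≥
So 6 of the 9 assignments meet the threshold.

6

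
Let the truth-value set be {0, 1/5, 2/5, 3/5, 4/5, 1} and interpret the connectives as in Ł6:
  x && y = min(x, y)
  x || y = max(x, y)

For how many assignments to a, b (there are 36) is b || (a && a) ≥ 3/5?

value 1: 11 assignments (counts)
value 4/5: 9 assignments (counts)
value 3/5: 7 assignments (counts)
value 2/5: 5 assignments
value 1/5: 3 assignments
value 0: 1 assignment
So 27 of the 36 assignments meet the threshold.

27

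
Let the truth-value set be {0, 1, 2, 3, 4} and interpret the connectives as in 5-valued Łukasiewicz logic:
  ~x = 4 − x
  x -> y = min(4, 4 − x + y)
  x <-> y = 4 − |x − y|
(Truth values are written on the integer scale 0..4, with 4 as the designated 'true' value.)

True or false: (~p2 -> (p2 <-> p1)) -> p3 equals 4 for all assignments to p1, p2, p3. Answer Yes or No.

Counterexample: take p1 = 0, p2 = 0, p3 = 0.
~p2 = ~0 = 4
p2 <-> p1 = 0 <-> 0 = 4
~p2 -> (p2 <-> p1) = 4 -> 4 = 4
(~p2 -> (p2 <-> p1)) -> p3 = 4 -> 0 = 0
This gives 0 ≠ 4.

No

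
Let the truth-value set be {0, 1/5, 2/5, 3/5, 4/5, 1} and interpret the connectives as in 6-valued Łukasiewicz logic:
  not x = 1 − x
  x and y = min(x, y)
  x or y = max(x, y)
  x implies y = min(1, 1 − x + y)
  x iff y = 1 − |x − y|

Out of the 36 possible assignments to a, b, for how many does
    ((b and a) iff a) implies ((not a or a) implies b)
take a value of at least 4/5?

value 1: 24 assignments (counts)
value 4/5: 5 assignments (counts)
value 3/5: 2 assignments
value 2/5: 3 assignments
value 1/5: 1 assignment
value 0: 1 assignment
So 29 of the 36 assignments meet the threshold.

29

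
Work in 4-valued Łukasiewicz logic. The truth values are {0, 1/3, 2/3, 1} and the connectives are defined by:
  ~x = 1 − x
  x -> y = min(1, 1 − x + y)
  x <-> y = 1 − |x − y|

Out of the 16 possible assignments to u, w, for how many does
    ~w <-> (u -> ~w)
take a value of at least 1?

7

u = 0, w = 0 ↦ 1  ≥
u = 0, w = 1/3 ↦ 2/3  <
u = 0, w = 2/3 ↦ 1/3  <
u = 0, w = 1 ↦ 0  <
u = 1/3, w = 0 ↦ 1  ≥
u = 1/3, w = 1/3 ↦ 2/3  <
u = 1/3, w = 2/3 ↦ 1/3  <
u = 1/3, w = 1 ↦ 1/3  <
u = 2/3, w = 0 ↦ 1  ≥
u = 2/3, w = 1/3 ↦ 2/3  <
u = 2/3, w = 2/3 ↦ 2/3  <
u = 2/3, w = 1 ↦ 2/3  <
u = 1, w = 0 ↦ 1  ≥
u = 1, w = 1/3 ↦ 1  ≥
u = 1, w = 2/3 ↦ 1  ≥
u = 1, w = 1 ↦ 1  ≥
So 7 of the 16 assignments meet the threshold.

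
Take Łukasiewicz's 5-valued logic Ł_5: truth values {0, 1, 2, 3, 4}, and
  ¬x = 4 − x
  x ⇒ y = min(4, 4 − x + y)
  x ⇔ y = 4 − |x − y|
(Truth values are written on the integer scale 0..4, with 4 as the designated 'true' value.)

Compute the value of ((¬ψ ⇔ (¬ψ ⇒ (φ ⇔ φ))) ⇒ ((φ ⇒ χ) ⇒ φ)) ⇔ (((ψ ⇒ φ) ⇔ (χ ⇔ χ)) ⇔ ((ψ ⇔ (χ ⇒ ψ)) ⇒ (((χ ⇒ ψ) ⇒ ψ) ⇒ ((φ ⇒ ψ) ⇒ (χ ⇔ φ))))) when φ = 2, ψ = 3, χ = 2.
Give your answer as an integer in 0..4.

¬ψ = ¬3 = 1
¬ψ = ¬3 = 1
φ ⇔ φ = 2 ⇔ 2 = 4
¬ψ ⇒ (φ ⇔ φ) = 1 ⇒ 4 = 4
¬ψ ⇔ (¬ψ ⇒ (φ ⇔ φ)) = 1 ⇔ 4 = 1
φ ⇒ χ = 2 ⇒ 2 = 4
(φ ⇒ χ) ⇒ φ = 4 ⇒ 2 = 2
(¬ψ ⇔ (¬ψ ⇒ (φ ⇔ φ))) ⇒ ((φ ⇒ χ) ⇒ φ) = 1 ⇒ 2 = 4
ψ ⇒ φ = 3 ⇒ 2 = 3
χ ⇔ χ = 2 ⇔ 2 = 4
(ψ ⇒ φ) ⇔ (χ ⇔ χ) = 3 ⇔ 4 = 3
χ ⇒ ψ = 2 ⇒ 3 = 4
ψ ⇔ (χ ⇒ ψ) = 3 ⇔ 4 = 3
χ ⇒ ψ = 2 ⇒ 3 = 4
(χ ⇒ ψ) ⇒ ψ = 4 ⇒ 3 = 3
φ ⇒ ψ = 2 ⇒ 3 = 4
χ ⇔ φ = 2 ⇔ 2 = 4
(φ ⇒ ψ) ⇒ (χ ⇔ φ) = 4 ⇒ 4 = 4
((χ ⇒ ψ) ⇒ ψ) ⇒ ((φ ⇒ ψ) ⇒ (χ ⇔ φ)) = 3 ⇒ 4 = 4
(ψ ⇔ (χ ⇒ ψ)) ⇒ (((χ ⇒ ψ) ⇒ ψ) ⇒ ((φ ⇒ ψ) ⇒ (χ ⇔ φ))) = 3 ⇒ 4 = 4
((ψ ⇒ φ) ⇔ (χ ⇔ χ)) ⇔ ((ψ ⇔ (χ ⇒ ψ)) ⇒ (((χ ⇒ ψ) ⇒ ψ) ⇒ ((φ ⇒ ψ) ⇒ (χ ⇔ φ)))) = 3 ⇔ 4 = 3
((¬ψ ⇔ (¬ψ ⇒ (φ ⇔ φ))) ⇒ ((φ ⇒ χ) ⇒ φ)) ⇔ (((ψ ⇒ φ) ⇔ (χ ⇔ χ)) ⇔ ((ψ ⇔ (χ ⇒ ψ)) ⇒ (((χ ⇒ ψ) ⇒ ψ) ⇒ ((φ ⇒ ψ) ⇒ (χ ⇔ φ))))) = 4 ⇔ 3 = 3

3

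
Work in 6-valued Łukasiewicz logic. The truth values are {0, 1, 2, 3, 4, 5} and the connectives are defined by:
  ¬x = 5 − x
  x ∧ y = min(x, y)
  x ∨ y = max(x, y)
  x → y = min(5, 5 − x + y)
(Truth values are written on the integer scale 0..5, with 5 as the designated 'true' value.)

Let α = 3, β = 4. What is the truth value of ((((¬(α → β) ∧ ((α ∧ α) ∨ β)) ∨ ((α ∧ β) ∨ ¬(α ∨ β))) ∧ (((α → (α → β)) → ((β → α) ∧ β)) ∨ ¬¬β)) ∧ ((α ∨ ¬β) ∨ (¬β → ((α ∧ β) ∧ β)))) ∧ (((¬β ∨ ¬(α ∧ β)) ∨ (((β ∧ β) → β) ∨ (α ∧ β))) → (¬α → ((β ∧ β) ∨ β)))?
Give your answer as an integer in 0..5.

α → β = 3 → 4 = 5
¬(α → β) = ¬5 = 0
α ∧ α = 3 ∧ 3 = 3
(α ∧ α) ∨ β = 3 ∨ 4 = 4
¬(α → β) ∧ ((α ∧ α) ∨ β) = 0 ∧ 4 = 0
α ∧ β = 3 ∧ 4 = 3
α ∨ β = 3 ∨ 4 = 4
¬(α ∨ β) = ¬4 = 1
(α ∧ β) ∨ ¬(α ∨ β) = 3 ∨ 1 = 3
(¬(α → β) ∧ ((α ∧ α) ∨ β)) ∨ ((α ∧ β) ∨ ¬(α ∨ β)) = 0 ∨ 3 = 3
α → β = 3 → 4 = 5
α → (α → β) = 3 → 5 = 5
β → α = 4 → 3 = 4
(β → α) ∧ β = 4 ∧ 4 = 4
(α → (α → β)) → ((β → α) ∧ β) = 5 → 4 = 4
¬β = ¬4 = 1
¬¬β = ¬1 = 4
((α → (α → β)) → ((β → α) ∧ β)) ∨ ¬¬β = 4 ∨ 4 = 4
((¬(α → β) ∧ ((α ∧ α) ∨ β)) ∨ ((α ∧ β) ∨ ¬(α ∨ β))) ∧ (((α → (α → β)) → ((β → α) ∧ β)) ∨ ¬¬β) = 3 ∧ 4 = 3
¬β = ¬4 = 1
α ∨ ¬β = 3 ∨ 1 = 3
¬β = ¬4 = 1
α ∧ β = 3 ∧ 4 = 3
(α ∧ β) ∧ β = 3 ∧ 4 = 3
¬β → ((α ∧ β) ∧ β) = 1 → 3 = 5
(α ∨ ¬β) ∨ (¬β → ((α ∧ β) ∧ β)) = 3 ∨ 5 = 5
(((¬(α → β) ∧ ((α ∧ α) ∨ β)) ∨ ((α ∧ β) ∨ ¬(α ∨ β))) ∧ (((α → (α → β)) → ((β → α) ∧ β)) ∨ ¬¬β)) ∧ ((α ∨ ¬β) ∨ (¬β → ((α ∧ β) ∧ β))) = 3 ∧ 5 = 3
¬β = ¬4 = 1
α ∧ β = 3 ∧ 4 = 3
¬(α ∧ β) = ¬3 = 2
¬β ∨ ¬(α ∧ β) = 1 ∨ 2 = 2
β ∧ β = 4 ∧ 4 = 4
(β ∧ β) → β = 4 → 4 = 5
α ∧ β = 3 ∧ 4 = 3
((β ∧ β) → β) ∨ (α ∧ β) = 5 ∨ 3 = 5
(¬β ∨ ¬(α ∧ β)) ∨ (((β ∧ β) → β) ∨ (α ∧ β)) = 2 ∨ 5 = 5
¬α = ¬3 = 2
β ∧ β = 4 ∧ 4 = 4
(β ∧ β) ∨ β = 4 ∨ 4 = 4
¬α → ((β ∧ β) ∨ β) = 2 → 4 = 5
((¬β ∨ ¬(α ∧ β)) ∨ (((β ∧ β) → β) ∨ (α ∧ β))) → (¬α → ((β ∧ β) ∨ β)) = 5 → 5 = 5
((((¬(α → β) ∧ ((α ∧ α) ∨ β)) ∨ ((α ∧ β) ∨ ¬(α ∨ β))) ∧ (((α → (α → β)) → ((β → α) ∧ β)) ∨ ¬¬β)) ∧ ((α ∨ ¬β) ∨ (¬β → ((α ∧ β) ∧ β)))) ∧ (((¬β ∨ ¬(α ∧ β)) ∨ (((β ∧ β) → β) ∨ (α ∧ β))) → (¬α → ((β ∧ β) ∨ β))) = 3 ∧ 5 = 3

3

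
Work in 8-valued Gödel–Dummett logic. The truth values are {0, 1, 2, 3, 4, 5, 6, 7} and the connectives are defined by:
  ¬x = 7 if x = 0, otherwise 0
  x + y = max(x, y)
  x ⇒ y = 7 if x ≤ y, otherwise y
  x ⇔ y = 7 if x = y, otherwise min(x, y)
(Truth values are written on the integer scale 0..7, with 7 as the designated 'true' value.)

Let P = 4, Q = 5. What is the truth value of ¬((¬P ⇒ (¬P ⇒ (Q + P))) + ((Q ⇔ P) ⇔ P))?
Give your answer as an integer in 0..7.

0

¬P = ¬4 = 0
¬P = ¬4 = 0
Q + P = 5 + 4 = 5
¬P ⇒ (Q + P) = 0 ⇒ 5 = 7
¬P ⇒ (¬P ⇒ (Q + P)) = 0 ⇒ 7 = 7
Q ⇔ P = 5 ⇔ 4 = 4
(Q ⇔ P) ⇔ P = 4 ⇔ 4 = 7
(¬P ⇒ (¬P ⇒ (Q + P))) + ((Q ⇔ P) ⇔ P) = 7 + 7 = 7
¬((¬P ⇒ (¬P ⇒ (Q + P))) + ((Q ⇔ P) ⇔ P)) = ¬7 = 0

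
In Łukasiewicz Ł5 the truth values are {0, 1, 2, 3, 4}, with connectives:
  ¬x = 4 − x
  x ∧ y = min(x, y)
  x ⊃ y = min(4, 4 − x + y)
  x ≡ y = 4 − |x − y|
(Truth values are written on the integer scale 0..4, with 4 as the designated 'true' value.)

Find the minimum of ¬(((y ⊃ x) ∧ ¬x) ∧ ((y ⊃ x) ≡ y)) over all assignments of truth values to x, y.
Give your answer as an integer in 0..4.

Take x = 1, y = 2:
y ⊃ x = 2 ⊃ 1 = 3
¬x = ¬1 = 3
(y ⊃ x) ∧ ¬x = 3 ∧ 3 = 3
y ⊃ x = 2 ⊃ 1 = 3
(y ⊃ x) ≡ y = 3 ≡ 2 = 3
((y ⊃ x) ∧ ¬x) ∧ ((y ⊃ x) ≡ y) = 3 ∧ 3 = 3
¬(((y ⊃ x) ∧ ¬x) ∧ ((y ⊃ x) ≡ y)) = ¬3 = 1
No assignment yields a value below 1, so this is the minimum.

1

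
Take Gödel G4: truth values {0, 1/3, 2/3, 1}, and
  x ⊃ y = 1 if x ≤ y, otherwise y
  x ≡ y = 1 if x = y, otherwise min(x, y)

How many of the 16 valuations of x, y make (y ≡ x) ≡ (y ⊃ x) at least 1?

10

x = 0, y = 0 ↦ 1  ≥
x = 0, y = 1/3 ↦ 1  ≥
x = 0, y = 2/3 ↦ 1  ≥
x = 0, y = 1 ↦ 1  ≥
x = 1/3, y = 0 ↦ 0  <
x = 1/3, y = 1/3 ↦ 1  ≥
x = 1/3, y = 2/3 ↦ 1  ≥
x = 1/3, y = 1 ↦ 1  ≥
x = 2/3, y = 0 ↦ 0  <
x = 2/3, y = 1/3 ↦ 1/3  <
x = 2/3, y = 2/3 ↦ 1  ≥
x = 2/3, y = 1 ↦ 1  ≥
x = 1, y = 0 ↦ 0  <
x = 1, y = 1/3 ↦ 1/3  <
x = 1, y = 2/3 ↦ 2/3  <
x = 1, y = 1 ↦ 1  ≥
So 10 of the 16 assignments meet the threshold.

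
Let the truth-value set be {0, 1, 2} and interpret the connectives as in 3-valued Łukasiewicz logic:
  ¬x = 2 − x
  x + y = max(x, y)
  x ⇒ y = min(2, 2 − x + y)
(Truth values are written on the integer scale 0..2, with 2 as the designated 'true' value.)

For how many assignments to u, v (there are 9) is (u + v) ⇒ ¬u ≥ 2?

5

u = 0, v = 0 ↦ 2  ≥
u = 0, v = 1 ↦ 2  ≥
u = 0, v = 2 ↦ 2  ≥
u = 1, v = 0 ↦ 2  ≥
u = 1, v = 1 ↦ 2  ≥
u = 1, v = 2 ↦ 1  <
u = 2, v = 0 ↦ 0  <
u = 2, v = 1 ↦ 0  <
u = 2, v = 2 ↦ 0  <
So 5 of the 9 assignments meet the threshold.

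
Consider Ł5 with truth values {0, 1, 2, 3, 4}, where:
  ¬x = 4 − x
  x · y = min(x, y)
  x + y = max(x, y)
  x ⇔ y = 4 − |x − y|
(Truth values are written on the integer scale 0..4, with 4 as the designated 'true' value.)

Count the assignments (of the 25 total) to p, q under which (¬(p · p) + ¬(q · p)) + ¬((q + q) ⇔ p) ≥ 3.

value 4: 9 assignments (counts)
value 3: 7 assignments (counts)
value 2: 5 assignments
value 1: 3 assignments
value 0: 1 assignment
So 16 of the 25 assignments meet the threshold.

16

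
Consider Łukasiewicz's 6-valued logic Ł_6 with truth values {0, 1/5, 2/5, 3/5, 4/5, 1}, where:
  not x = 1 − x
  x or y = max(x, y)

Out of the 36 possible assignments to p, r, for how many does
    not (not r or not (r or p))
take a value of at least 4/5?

value 1: 6 assignments (counts)
value 4/5: 6 assignments (counts)
value 3/5: 6 assignments
value 2/5: 6 assignments
value 1/5: 6 assignments
value 0: 6 assignments
So 12 of the 36 assignments meet the threshold.

12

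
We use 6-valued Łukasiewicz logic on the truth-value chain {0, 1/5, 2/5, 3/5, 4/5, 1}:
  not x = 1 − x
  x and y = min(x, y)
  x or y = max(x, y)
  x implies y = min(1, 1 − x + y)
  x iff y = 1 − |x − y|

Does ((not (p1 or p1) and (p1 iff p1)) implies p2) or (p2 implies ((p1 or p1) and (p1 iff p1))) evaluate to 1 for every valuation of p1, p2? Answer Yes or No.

Counterexample: take p1 = 0, p2 = 1/5.
p1 or p1 = 0 or 0 = 0
not (p1 or p1) = not 0 = 1
p1 iff p1 = 0 iff 0 = 1
not (p1 or p1) and (p1 iff p1) = 1 and 1 = 1
(not (p1 or p1) and (p1 iff p1)) implies p2 = 1 implies 1/5 = 1/5
p1 or p1 = 0 or 0 = 0
p1 iff p1 = 0 iff 0 = 1
(p1 or p1) and (p1 iff p1) = 0 and 1 = 0
p2 implies ((p1 or p1) and (p1 iff p1)) = 1/5 implies 0 = 4/5
((not (p1 or p1) and (p1 iff p1)) implies p2) or (p2 implies ((p1 or p1) and (p1 iff p1))) = 1/5 or 4/5 = 4/5
This gives 4/5 ≠ 1.

No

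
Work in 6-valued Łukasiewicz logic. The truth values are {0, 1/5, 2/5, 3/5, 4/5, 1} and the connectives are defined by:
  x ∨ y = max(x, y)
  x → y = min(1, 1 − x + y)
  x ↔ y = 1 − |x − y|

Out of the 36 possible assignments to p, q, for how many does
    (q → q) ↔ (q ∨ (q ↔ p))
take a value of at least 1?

11

value 1: 11 assignments (counts)
value 4/5: 12 assignments
value 3/5: 7 assignments
value 2/5: 3 assignments
value 1/5: 2 assignments
value 0: 1 assignment
So 11 of the 36 assignments meet the threshold.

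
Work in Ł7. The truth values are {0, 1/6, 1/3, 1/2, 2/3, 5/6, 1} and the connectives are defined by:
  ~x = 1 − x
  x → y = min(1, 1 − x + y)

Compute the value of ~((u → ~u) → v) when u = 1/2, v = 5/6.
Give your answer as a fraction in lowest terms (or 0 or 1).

~u = ~1/2 = 1/2
u → ~u = 1/2 → 1/2 = 1
(u → ~u) → v = 1 → 5/6 = 5/6
~((u → ~u) → v) = ~5/6 = 1/6

1/6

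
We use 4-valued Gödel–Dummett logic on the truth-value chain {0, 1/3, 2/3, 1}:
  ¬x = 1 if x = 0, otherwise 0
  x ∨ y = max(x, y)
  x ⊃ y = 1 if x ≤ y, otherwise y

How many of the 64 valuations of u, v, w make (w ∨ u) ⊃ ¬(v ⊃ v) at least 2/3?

value 1: 4 assignments (counts)
value 0: 60 assignments
So 4 of the 64 assignments meet the threshold.

4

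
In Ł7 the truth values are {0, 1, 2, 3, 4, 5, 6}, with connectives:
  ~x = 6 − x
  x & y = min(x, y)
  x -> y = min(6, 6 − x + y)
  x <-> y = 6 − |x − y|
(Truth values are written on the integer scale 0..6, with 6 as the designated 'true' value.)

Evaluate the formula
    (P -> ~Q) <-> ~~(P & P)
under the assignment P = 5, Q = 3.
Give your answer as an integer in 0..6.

5

~Q = ~3 = 3
P -> ~Q = 5 -> 3 = 4
P & P = 5 & 5 = 5
~(P & P) = ~5 = 1
~~(P & P) = ~1 = 5
(P -> ~Q) <-> ~~(P & P) = 4 <-> 5 = 5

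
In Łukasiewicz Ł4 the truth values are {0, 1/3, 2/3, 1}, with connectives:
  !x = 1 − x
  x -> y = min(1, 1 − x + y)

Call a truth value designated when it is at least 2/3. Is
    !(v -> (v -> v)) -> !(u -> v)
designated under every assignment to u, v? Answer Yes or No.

u = 0, v = 0 ↦ 1
u = 0, v = 1/3 ↦ 1
u = 0, v = 2/3 ↦ 1
u = 0, v = 1 ↦ 1
u = 1/3, v = 0 ↦ 1
u = 1/3, v = 1/3 ↦ 1
u = 1/3, v = 2/3 ↦ 1
u = 1/3, v = 1 ↦ 1
u = 2/3, v = 0 ↦ 1
u = 2/3, v = 1/3 ↦ 1
u = 2/3, v = 2/3 ↦ 1
u = 2/3, v = 1 ↦ 1
u = 1, v = 0 ↦ 1
u = 1, v = 1/3 ↦ 1
u = 1, v = 2/3 ↦ 1
u = 1, v = 1 ↦ 1
Every assignment gives a value ≥ 2/3.

Yes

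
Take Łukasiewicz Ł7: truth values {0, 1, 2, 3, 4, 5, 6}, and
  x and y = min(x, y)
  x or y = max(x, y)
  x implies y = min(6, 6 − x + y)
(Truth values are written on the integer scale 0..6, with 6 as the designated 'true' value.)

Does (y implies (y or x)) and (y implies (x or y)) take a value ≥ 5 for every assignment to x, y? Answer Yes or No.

Yes

At x = 3, y = 1, for instance:
y or x = 1 or 3 = 3
y implies (y or x) = 1 implies 3 = 6
x or y = 3 or 1 = 3
y implies (x or y) = 1 implies 3 = 6
(y implies (y or x)) and (y implies (x or y)) = 6 and 6 = 6
and checking the remaining 48 assignments likewise gives ≥ 5 in every case.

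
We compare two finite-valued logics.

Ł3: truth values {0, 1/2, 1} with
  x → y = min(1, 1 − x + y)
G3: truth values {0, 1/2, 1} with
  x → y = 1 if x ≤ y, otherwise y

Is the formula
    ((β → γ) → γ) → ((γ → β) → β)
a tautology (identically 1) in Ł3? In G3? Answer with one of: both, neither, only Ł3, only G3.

In Ł3: every assignment gives 1 — tautology.
In G3: at β = 1/2, γ = 0 the value is 1/2 — not a tautology.

only Ł3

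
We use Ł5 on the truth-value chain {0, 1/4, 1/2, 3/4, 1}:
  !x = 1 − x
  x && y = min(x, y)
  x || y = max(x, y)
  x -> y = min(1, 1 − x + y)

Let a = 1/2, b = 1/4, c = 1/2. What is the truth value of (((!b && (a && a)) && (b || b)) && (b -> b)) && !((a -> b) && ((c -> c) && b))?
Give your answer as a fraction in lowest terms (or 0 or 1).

!b = !1/4 = 3/4
a && a = 1/2 && 1/2 = 1/2
!b && (a && a) = 3/4 && 1/2 = 1/2
b || b = 1/4 || 1/4 = 1/4
(!b && (a && a)) && (b || b) = 1/2 && 1/4 = 1/4
b -> b = 1/4 -> 1/4 = 1
((!b && (a && a)) && (b || b)) && (b -> b) = 1/4 && 1 = 1/4
a -> b = 1/2 -> 1/4 = 3/4
c -> c = 1/2 -> 1/2 = 1
(c -> c) && b = 1 && 1/4 = 1/4
(a -> b) && ((c -> c) && b) = 3/4 && 1/4 = 1/4
!((a -> b) && ((c -> c) && b)) = !1/4 = 3/4
(((!b && (a && a)) && (b || b)) && (b -> b)) && !((a -> b) && ((c -> c) && b)) = 1/4 && 3/4 = 1/4

1/4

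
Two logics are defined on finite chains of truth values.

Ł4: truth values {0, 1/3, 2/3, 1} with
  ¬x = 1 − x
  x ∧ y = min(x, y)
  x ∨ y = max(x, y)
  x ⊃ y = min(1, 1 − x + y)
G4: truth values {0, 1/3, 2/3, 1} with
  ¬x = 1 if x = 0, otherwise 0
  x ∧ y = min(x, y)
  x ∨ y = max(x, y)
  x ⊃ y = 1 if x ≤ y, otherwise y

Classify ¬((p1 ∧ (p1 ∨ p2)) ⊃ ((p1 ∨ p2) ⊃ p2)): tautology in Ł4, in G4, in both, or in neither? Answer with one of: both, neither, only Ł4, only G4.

In Ł4: at p1 = 0, p2 = 0 the value is 0 — not a tautology.
In G4: at p1 = 0, p2 = 0 the value is 0 — not a tautology.

neither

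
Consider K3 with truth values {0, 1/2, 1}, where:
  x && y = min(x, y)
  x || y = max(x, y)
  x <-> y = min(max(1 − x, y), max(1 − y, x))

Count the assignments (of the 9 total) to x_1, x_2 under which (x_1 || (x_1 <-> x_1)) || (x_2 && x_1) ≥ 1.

x_1 = 0, x_2 = 0 ↦ 1  ≥
x_1 = 0, x_2 = 1/2 ↦ 1  ≥
x_1 = 0, x_2 = 1 ↦ 1  ≥
x_1 = 1/2, x_2 = 0 ↦ 1/2  <
x_1 = 1/2, x_2 = 1/2 ↦ 1/2  <
x_1 = 1/2, x_2 = 1 ↦ 1/2  <
x_1 = 1, x_2 = 0 ↦ 1  ≥
x_1 = 1, x_2 = 1/2 ↦ 1  ≥
x_1 = 1, x_2 = 1 ↦ 1  ≥
So 6 of the 9 assignments meet the threshold.

6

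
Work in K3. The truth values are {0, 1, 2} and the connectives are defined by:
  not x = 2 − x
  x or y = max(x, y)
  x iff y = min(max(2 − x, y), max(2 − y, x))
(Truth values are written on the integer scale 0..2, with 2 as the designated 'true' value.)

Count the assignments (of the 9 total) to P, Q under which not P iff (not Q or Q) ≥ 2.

2

P = 0, Q = 0 ↦ 2  ≥
P = 0, Q = 1 ↦ 1  <
P = 0, Q = 2 ↦ 2  ≥
P = 1, Q = 0 ↦ 1  <
P = 1, Q = 1 ↦ 1  <
P = 1, Q = 2 ↦ 1  <
P = 2, Q = 0 ↦ 0  <
P = 2, Q = 1 ↦ 1  <
P = 2, Q = 2 ↦ 0  <
So 2 of the 9 assignments meet the threshold.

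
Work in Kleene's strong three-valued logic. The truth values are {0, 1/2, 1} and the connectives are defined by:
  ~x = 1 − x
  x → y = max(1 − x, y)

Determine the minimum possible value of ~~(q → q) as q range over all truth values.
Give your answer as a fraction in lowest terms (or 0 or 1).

Take q = 1/2:
q → q = 1/2 → 1/2 = 1/2
~(q → q) = ~1/2 = 1/2
~~(q → q) = ~1/2 = 1/2
No assignment yields a value below 1/2, so this is the minimum.

1/2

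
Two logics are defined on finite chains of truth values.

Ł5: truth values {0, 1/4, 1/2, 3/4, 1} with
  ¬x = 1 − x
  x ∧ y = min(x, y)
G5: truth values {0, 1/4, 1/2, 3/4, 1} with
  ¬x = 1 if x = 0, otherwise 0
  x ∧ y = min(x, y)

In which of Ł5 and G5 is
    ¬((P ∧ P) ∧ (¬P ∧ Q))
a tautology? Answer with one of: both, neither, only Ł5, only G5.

only G5

In Ł5: at P = 1/4, Q = 1/4 the value is 3/4 — not a tautology.
In G5: every assignment gives 1 — tautology.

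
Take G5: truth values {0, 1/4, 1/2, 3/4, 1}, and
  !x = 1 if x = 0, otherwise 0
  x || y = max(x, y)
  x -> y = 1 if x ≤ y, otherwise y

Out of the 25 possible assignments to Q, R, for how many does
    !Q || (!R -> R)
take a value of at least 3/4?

value 1: 21 assignments (counts)
value 0: 4 assignments
So 21 of the 25 assignments meet the threshold.

21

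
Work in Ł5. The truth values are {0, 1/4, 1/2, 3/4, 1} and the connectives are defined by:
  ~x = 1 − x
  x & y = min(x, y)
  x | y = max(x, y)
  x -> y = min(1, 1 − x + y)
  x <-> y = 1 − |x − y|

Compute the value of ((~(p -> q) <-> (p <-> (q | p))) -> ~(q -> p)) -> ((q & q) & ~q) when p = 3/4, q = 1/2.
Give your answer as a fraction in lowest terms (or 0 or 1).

p -> q = 3/4 -> 1/2 = 3/4
~(p -> q) = ~3/4 = 1/4
q | p = 1/2 | 3/4 = 3/4
p <-> (q | p) = 3/4 <-> 3/4 = 1
~(p -> q) <-> (p <-> (q | p)) = 1/4 <-> 1 = 1/4
q -> p = 1/2 -> 3/4 = 1
~(q -> p) = ~1 = 0
(~(p -> q) <-> (p <-> (q | p))) -> ~(q -> p) = 1/4 -> 0 = 3/4
q & q = 1/2 & 1/2 = 1/2
~q = ~1/2 = 1/2
(q & q) & ~q = 1/2 & 1/2 = 1/2
((~(p -> q) <-> (p <-> (q | p))) -> ~(q -> p)) -> ((q & q) & ~q) = 3/4 -> 1/2 = 3/4

3/4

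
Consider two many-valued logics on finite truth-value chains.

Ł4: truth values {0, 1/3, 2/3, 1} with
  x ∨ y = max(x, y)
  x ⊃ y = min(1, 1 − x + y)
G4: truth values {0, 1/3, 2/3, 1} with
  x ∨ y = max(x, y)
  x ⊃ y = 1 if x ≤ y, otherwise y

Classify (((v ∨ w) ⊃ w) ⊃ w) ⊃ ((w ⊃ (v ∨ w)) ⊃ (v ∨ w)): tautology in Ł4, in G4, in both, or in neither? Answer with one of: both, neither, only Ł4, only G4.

In Ł4: every assignment gives 1 — tautology.
In G4: at v = 1/3, w = 0 the value is 1/3 — not a tautology.

only Ł4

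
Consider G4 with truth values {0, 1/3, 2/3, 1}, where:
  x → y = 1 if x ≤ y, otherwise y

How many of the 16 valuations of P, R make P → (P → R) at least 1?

10

P = 0, R = 0 ↦ 1  ≥
P = 0, R = 1/3 ↦ 1  ≥
P = 0, R = 2/3 ↦ 1  ≥
P = 0, R = 1 ↦ 1  ≥
P = 1/3, R = 0 ↦ 0  <
P = 1/3, R = 1/3 ↦ 1  ≥
P = 1/3, R = 2/3 ↦ 1  ≥
P = 1/3, R = 1 ↦ 1  ≥
P = 2/3, R = 0 ↦ 0  <
P = 2/3, R = 1/3 ↦ 1/3  <
P = 2/3, R = 2/3 ↦ 1  ≥
P = 2/3, R = 1 ↦ 1  ≥
P = 1, R = 0 ↦ 0  <
P = 1, R = 1/3 ↦ 1/3  <
P = 1, R = 2/3 ↦ 2/3  <
P = 1, R = 1 ↦ 1  ≥
So 10 of the 16 assignments meet the threshold.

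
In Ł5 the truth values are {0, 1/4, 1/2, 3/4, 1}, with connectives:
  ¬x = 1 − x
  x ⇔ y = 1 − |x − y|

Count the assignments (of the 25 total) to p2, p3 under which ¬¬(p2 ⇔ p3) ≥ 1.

5

value 1: 5 assignments (counts)
value 3/4: 8 assignments
value 1/2: 6 assignments
value 1/4: 4 assignments
value 0: 2 assignments
So 5 of the 25 assignments meet the threshold.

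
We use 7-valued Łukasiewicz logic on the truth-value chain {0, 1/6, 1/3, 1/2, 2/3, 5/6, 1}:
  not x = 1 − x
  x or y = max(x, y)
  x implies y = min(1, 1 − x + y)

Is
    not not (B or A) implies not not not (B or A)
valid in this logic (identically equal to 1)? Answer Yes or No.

Counterexample: take A = 0, B = 2/3.
B or A = 2/3 or 0 = 2/3
not (B or A) = not 2/3 = 1/3
not not (B or A) = not 1/3 = 2/3
B or A = 2/3 or 0 = 2/3
not (B or A) = not 2/3 = 1/3
not not (B or A) = not 1/3 = 2/3
not not not (B or A) = not 2/3 = 1/3
not not (B or A) implies not not not (B or A) = 2/3 implies 1/3 = 2/3
This gives 2/3 ≠ 1.

No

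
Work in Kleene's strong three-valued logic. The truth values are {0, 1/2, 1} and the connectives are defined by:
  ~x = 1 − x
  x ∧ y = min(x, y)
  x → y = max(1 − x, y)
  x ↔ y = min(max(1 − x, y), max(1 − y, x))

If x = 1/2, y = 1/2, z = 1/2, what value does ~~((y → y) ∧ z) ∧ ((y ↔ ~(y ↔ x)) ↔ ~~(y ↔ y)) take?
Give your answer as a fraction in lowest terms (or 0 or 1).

1/2

y → y = 1/2 → 1/2 = 1/2
(y → y) ∧ z = 1/2 ∧ 1/2 = 1/2
~((y → y) ∧ z) = ~1/2 = 1/2
~~((y → y) ∧ z) = ~1/2 = 1/2
y ↔ x = 1/2 ↔ 1/2 = 1/2
~(y ↔ x) = ~1/2 = 1/2
y ↔ ~(y ↔ x) = 1/2 ↔ 1/2 = 1/2
y ↔ y = 1/2 ↔ 1/2 = 1/2
~(y ↔ y) = ~1/2 = 1/2
~~(y ↔ y) = ~1/2 = 1/2
(y ↔ ~(y ↔ x)) ↔ ~~(y ↔ y) = 1/2 ↔ 1/2 = 1/2
~~((y → y) ∧ z) ∧ ((y ↔ ~(y ↔ x)) ↔ ~~(y ↔ y)) = 1/2 ∧ 1/2 = 1/2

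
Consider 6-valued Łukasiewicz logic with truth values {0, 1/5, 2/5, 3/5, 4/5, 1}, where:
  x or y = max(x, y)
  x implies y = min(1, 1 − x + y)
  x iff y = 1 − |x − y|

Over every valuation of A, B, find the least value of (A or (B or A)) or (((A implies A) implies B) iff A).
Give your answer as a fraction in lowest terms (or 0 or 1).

Take A = 0, B = 2/5:
B or A = 2/5 or 0 = 2/5
A or (B or A) = 0 or 2/5 = 2/5
A implies A = 0 implies 0 = 1
(A implies A) implies B = 1 implies 2/5 = 2/5
((A implies A) implies B) iff A = 2/5 iff 0 = 3/5
(A or (B or A)) or (((A implies A) implies B) iff A) = 2/5 or 3/5 = 3/5
No assignment yields a value below 3/5, so this is the minimum.

3/5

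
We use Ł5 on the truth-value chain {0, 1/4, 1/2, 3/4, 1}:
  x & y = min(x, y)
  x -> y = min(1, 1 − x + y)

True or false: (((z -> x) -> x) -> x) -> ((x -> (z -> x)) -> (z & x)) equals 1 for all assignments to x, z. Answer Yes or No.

No

Counterexample: take x = 0, z = 0.
z -> x = 0 -> 0 = 1
(z -> x) -> x = 1 -> 0 = 0
((z -> x) -> x) -> x = 0 -> 0 = 1
z -> x = 0 -> 0 = 1
x -> (z -> x) = 0 -> 1 = 1
z & x = 0 & 0 = 0
(x -> (z -> x)) -> (z & x) = 1 -> 0 = 0
(((z -> x) -> x) -> x) -> ((x -> (z -> x)) -> (z & x)) = 1 -> 0 = 0
This gives 0 ≠ 1.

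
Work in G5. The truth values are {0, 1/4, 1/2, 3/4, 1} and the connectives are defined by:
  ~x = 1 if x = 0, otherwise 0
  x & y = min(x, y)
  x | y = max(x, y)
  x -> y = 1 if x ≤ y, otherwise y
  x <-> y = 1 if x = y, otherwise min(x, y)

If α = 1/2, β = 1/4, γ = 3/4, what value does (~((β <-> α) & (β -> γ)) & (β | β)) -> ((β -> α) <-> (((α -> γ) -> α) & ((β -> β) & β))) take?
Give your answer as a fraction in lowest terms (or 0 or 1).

β <-> α = 1/4 <-> 1/2 = 1/4
β -> γ = 1/4 -> 3/4 = 1
(β <-> α) & (β -> γ) = 1/4 & 1 = 1/4
~((β <-> α) & (β -> γ)) = ~1/4 = 0
β | β = 1/4 | 1/4 = 1/4
~((β <-> α) & (β -> γ)) & (β | β) = 0 & 1/4 = 0
β -> α = 1/4 -> 1/2 = 1
α -> γ = 1/2 -> 3/4 = 1
(α -> γ) -> α = 1 -> 1/2 = 1/2
β -> β = 1/4 -> 1/4 = 1
(β -> β) & β = 1 & 1/4 = 1/4
((α -> γ) -> α) & ((β -> β) & β) = 1/2 & 1/4 = 1/4
(β -> α) <-> (((α -> γ) -> α) & ((β -> β) & β)) = 1 <-> 1/4 = 1/4
(~((β <-> α) & (β -> γ)) & (β | β)) -> ((β -> α) <-> (((α -> γ) -> α) & ((β -> β) & β))) = 0 -> 1/4 = 1

1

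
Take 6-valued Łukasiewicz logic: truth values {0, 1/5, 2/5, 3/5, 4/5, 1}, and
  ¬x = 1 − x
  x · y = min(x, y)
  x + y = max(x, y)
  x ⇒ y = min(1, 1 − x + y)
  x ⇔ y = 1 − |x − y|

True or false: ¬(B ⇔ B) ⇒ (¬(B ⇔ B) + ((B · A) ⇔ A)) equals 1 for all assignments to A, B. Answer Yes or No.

At A = 3/5, B = 4/5, for instance:
B ⇔ B = 4/5 ⇔ 4/5 = 1
¬(B ⇔ B) = ¬1 = 0
B · A = 4/5 · 3/5 = 3/5
(B · A) ⇔ A = 3/5 ⇔ 3/5 = 1
¬(B ⇔ B) + ((B · A) ⇔ A) = 0 + 1 = 1
¬(B ⇔ B) ⇒ (¬(B ⇔ B) + ((B · A) ⇔ A)) = 0 ⇒ 1 = 1
and checking the remaining 35 assignments likewise gives ≥ 1 in every case.

Yes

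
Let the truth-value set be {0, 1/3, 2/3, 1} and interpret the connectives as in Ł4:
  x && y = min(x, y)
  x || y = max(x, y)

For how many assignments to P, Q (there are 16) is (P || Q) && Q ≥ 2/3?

P = 0, Q = 0 ↦ 0  <
P = 0, Q = 1/3 ↦ 1/3  <
P = 0, Q = 2/3 ↦ 2/3  ≥
P = 0, Q = 1 ↦ 1  ≥
P = 1/3, Q = 0 ↦ 0  <
P = 1/3, Q = 1/3 ↦ 1/3  <
P = 1/3, Q = 2/3 ↦ 2/3  ≥
P = 1/3, Q = 1 ↦ 1  ≥
P = 2/3, Q = 0 ↦ 0  <
P = 2/3, Q = 1/3 ↦ 1/3  <
P = 2/3, Q = 2/3 ↦ 2/3  ≥
P = 2/3, Q = 1 ↦ 1  ≥
P = 1, Q = 0 ↦ 0  <
P = 1, Q = 1/3 ↦ 1/3  <
P = 1, Q = 2/3 ↦ 2/3  ≥
P = 1, Q = 1 ↦ 1  ≥
So 8 of the 16 assignments meet the threshold.

8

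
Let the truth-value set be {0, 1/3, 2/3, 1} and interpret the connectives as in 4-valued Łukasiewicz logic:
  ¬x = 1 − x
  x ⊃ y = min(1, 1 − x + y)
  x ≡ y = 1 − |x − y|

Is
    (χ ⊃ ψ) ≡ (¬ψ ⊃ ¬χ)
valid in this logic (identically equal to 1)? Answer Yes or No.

ψ = 0, χ = 0 ↦ 1
ψ = 0, χ = 1/3 ↦ 1
ψ = 0, χ = 2/3 ↦ 1
ψ = 0, χ = 1 ↦ 1
ψ = 1/3, χ = 0 ↦ 1
ψ = 1/3, χ = 1/3 ↦ 1
ψ = 1/3, χ = 2/3 ↦ 1
ψ = 1/3, χ = 1 ↦ 1
ψ = 2/3, χ = 0 ↦ 1
ψ = 2/3, χ = 1/3 ↦ 1
ψ = 2/3, χ = 2/3 ↦ 1
ψ = 2/3, χ = 1 ↦ 1
ψ = 1, χ = 0 ↦ 1
ψ = 1, χ = 1/3 ↦ 1
ψ = 1, χ = 2/3 ↦ 1
ψ = 1, χ = 1 ↦ 1
Every assignment gives a value ≥ 1.

Yes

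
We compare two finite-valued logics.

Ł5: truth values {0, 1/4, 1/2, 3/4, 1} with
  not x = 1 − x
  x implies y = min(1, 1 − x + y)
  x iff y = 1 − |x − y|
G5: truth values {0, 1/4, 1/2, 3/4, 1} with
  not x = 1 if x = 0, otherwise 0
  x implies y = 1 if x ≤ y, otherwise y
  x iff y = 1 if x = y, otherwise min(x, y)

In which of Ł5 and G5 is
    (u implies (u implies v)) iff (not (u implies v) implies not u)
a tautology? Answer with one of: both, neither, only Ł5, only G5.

only Ł5

In Ł5: every assignment gives 1 — tautology.
In G5: at u = 1/2, v = 1/4 the value is 1/4 — not a tautology.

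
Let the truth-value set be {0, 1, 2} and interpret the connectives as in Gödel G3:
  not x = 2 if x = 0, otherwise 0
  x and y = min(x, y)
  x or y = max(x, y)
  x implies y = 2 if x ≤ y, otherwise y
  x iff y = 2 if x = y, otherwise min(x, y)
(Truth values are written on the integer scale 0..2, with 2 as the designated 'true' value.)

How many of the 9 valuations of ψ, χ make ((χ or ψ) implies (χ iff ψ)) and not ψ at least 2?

ψ = 0, χ = 0 ↦ 2  ≥
ψ = 0, χ = 1 ↦ 0  <
ψ = 0, χ = 2 ↦ 0  <
ψ = 1, χ = 0 ↦ 0  <
ψ = 1, χ = 1 ↦ 0  <
ψ = 1, χ = 2 ↦ 0  <
ψ = 2, χ = 0 ↦ 0  <
ψ = 2, χ = 1 ↦ 0  <
ψ = 2, χ = 2 ↦ 0  <
So 1 of the 9 assignments meets the threshold.

1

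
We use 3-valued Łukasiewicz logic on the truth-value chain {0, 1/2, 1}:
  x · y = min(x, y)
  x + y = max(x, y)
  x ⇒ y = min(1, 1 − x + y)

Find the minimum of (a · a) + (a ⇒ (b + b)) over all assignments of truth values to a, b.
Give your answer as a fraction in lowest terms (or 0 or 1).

1/2

Take a = 1/2, b = 0:
a · a = 1/2 · 1/2 = 1/2
b + b = 0 + 0 = 0
a ⇒ (b + b) = 1/2 ⇒ 0 = 1/2
(a · a) + (a ⇒ (b + b)) = 1/2 + 1/2 = 1/2
No assignment yields a value below 1/2, so this is the minimum.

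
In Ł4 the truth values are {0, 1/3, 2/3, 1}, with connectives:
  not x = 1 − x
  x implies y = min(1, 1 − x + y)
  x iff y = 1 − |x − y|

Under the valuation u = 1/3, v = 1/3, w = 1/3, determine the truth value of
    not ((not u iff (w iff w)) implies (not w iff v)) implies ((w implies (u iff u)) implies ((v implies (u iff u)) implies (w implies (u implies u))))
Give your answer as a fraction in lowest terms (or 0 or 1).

1

not u = not 1/3 = 2/3
w iff w = 1/3 iff 1/3 = 1
not u iff (w iff w) = 2/3 iff 1 = 2/3
not w = not 1/3 = 2/3
not w iff v = 2/3 iff 1/3 = 2/3
(not u iff (w iff w)) implies (not w iff v) = 2/3 implies 2/3 = 1
not ((not u iff (w iff w)) implies (not w iff v)) = not 1 = 0
u iff u = 1/3 iff 1/3 = 1
w implies (u iff u) = 1/3 implies 1 = 1
u iff u = 1/3 iff 1/3 = 1
v implies (u iff u) = 1/3 implies 1 = 1
u implies u = 1/3 implies 1/3 = 1
w implies (u implies u) = 1/3 implies 1 = 1
(v implies (u iff u)) implies (w implies (u implies u)) = 1 implies 1 = 1
(w implies (u iff u)) implies ((v implies (u iff u)) implies (w implies (u implies u))) = 1 implies 1 = 1
not ((not u iff (w iff w)) implies (not w iff v)) implies ((w implies (u iff u)) implies ((v implies (u iff u)) implies (w implies (u implies u)))) = 0 implies 1 = 1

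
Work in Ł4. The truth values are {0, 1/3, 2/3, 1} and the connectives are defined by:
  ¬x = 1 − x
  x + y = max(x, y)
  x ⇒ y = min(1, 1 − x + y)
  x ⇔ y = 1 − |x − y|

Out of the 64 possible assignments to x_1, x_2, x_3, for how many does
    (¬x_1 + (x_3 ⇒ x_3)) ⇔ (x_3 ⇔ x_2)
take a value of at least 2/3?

value 1: 16 assignments (counts)
value 2/3: 24 assignments (counts)
value 1/3: 16 assignments
value 0: 8 assignments
So 40 of the 64 assignments meet the threshold.

40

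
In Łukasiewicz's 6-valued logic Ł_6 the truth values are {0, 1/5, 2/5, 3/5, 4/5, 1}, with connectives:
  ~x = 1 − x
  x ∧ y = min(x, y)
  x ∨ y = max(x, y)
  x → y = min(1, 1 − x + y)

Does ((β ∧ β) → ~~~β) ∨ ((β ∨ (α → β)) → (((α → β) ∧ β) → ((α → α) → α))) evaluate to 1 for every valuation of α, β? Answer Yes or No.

Counterexample: take α = 0, β = 3/5.
β ∧ β = 3/5 ∧ 3/5 = 3/5
~β = ~3/5 = 2/5
~~β = ~2/5 = 3/5
~~~β = ~3/5 = 2/5
(β ∧ β) → ~~~β = 3/5 → 2/5 = 4/5
α → β = 0 → 3/5 = 1
β ∨ (α → β) = 3/5 ∨ 1 = 1
α → β = 0 → 3/5 = 1
(α → β) ∧ β = 1 ∧ 3/5 = 3/5
α → α = 0 → 0 = 1
(α → α) → α = 1 → 0 = 0
((α → β) ∧ β) → ((α → α) → α) = 3/5 → 0 = 2/5
(β ∨ (α → β)) → (((α → β) ∧ β) → ((α → α) → α)) = 1 → 2/5 = 2/5
((β ∧ β) → ~~~β) ∨ ((β ∨ (α → β)) → (((α → β) ∧ β) → ((α → α) → α))) = 4/5 ∨ 2/5 = 4/5
This gives 4/5 ≠ 1.

No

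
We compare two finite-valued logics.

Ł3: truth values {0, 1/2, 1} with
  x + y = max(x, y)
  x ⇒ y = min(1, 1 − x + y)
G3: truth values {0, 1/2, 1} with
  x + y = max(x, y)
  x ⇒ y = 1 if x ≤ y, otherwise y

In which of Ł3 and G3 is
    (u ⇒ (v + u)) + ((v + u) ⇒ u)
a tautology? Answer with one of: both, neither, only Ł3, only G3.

both

In Ł3: every assignment gives 1 — tautology.
In G3: every assignment gives 1 — tautology.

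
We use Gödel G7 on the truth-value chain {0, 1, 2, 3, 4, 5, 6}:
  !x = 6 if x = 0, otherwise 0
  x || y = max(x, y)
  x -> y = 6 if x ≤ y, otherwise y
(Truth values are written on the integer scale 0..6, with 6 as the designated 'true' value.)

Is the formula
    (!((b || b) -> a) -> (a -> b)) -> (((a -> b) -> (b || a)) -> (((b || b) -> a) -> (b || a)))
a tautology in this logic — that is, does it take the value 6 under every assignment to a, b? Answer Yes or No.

Counterexample: take a = 1, b = 0.
b || b = 0 || 0 = 0
(b || b) -> a = 0 -> 1 = 6
!((b || b) -> a) = !6 = 0
a -> b = 1 -> 0 = 0
!((b || b) -> a) -> (a -> b) = 0 -> 0 = 6
a -> b = 1 -> 0 = 0
b || a = 0 || 1 = 1
(a -> b) -> (b || a) = 0 -> 1 = 6
b || b = 0 || 0 = 0
(b || b) -> a = 0 -> 1 = 6
b || a = 0 || 1 = 1
((b || b) -> a) -> (b || a) = 6 -> 1 = 1
((a -> b) -> (b || a)) -> (((b || b) -> a) -> (b || a)) = 6 -> 1 = 1
(!((b || b) -> a) -> (a -> b)) -> (((a -> b) -> (b || a)) -> (((b || b) -> a) -> (b || a))) = 6 -> 1 = 1
This gives 1 ≠ 6.

No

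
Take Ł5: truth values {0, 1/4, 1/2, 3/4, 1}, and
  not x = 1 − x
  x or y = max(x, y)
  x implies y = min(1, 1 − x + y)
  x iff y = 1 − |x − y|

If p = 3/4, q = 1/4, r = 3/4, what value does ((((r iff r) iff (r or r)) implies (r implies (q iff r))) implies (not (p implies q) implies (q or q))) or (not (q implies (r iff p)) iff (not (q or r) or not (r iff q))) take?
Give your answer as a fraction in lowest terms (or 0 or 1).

r iff r = 3/4 iff 3/4 = 1
r or r = 3/4 or 3/4 = 3/4
(r iff r) iff (r or r) = 1 iff 3/4 = 3/4
q iff r = 1/4 iff 3/4 = 1/2
r implies (q iff r) = 3/4 implies 1/2 = 3/4
((r iff r) iff (r or r)) implies (r implies (q iff r)) = 3/4 implies 3/4 = 1
p implies q = 3/4 implies 1/4 = 1/2
not (p implies q) = not 1/2 = 1/2
q or q = 1/4 or 1/4 = 1/4
not (p implies q) implies (q or q) = 1/2 implies 1/4 = 3/4
(((r iff r) iff (r or r)) implies (r implies (q iff r))) implies (not (p implies q) implies (q or q)) = 1 implies 3/4 = 3/4
r iff p = 3/4 iff 3/4 = 1
q implies (r iff p) = 1/4 implies 1 = 1
not (q implies (r iff p)) = not 1 = 0
q or r = 1/4 or 3/4 = 3/4
not (q or r) = not 3/4 = 1/4
r iff q = 3/4 iff 1/4 = 1/2
not (r iff q) = not 1/2 = 1/2
not (q or r) or not (r iff q) = 1/4 or 1/2 = 1/2
not (q implies (r iff p)) iff (not (q or r) or not (r iff q)) = 0 iff 1/2 = 1/2
((((r iff r) iff (r or r)) implies (r implies (q iff r))) implies (not (p implies q) implies (q or q))) or (not (q implies (r iff p)) iff (not (q or r) or not (r iff q))) = 3/4 or 1/2 = 3/4

3/4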